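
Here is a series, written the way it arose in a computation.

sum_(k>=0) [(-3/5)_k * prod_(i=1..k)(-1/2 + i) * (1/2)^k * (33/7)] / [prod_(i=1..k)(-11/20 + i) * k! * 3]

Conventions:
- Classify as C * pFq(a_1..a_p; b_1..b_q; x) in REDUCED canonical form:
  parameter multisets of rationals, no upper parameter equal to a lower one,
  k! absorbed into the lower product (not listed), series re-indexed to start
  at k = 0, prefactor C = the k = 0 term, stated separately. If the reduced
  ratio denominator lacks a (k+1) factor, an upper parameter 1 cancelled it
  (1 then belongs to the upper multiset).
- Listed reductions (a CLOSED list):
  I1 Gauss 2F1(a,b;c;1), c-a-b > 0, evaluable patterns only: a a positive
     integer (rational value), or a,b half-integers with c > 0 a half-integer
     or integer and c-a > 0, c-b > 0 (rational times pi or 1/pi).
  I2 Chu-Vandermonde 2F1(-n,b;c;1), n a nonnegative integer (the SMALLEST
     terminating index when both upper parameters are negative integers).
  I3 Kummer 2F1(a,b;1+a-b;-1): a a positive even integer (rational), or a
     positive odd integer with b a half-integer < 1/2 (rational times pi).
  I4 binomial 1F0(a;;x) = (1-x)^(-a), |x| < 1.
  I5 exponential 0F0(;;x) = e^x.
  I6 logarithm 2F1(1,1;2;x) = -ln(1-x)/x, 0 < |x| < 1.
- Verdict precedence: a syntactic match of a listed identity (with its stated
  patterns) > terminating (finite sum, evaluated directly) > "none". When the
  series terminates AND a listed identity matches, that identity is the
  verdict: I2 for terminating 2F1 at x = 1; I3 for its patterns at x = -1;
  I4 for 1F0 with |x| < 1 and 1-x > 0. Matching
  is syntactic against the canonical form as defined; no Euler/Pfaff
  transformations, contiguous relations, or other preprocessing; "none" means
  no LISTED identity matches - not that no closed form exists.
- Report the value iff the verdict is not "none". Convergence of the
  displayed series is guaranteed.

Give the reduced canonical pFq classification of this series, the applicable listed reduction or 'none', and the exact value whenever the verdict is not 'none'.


Canonical form: C = 11/7 times 2F1 with upper {-3/5, 1/2}, lower {9/20}, x = 1/2. Verdict: no listed reduction: x = 1/2 and upper {-3/5, 1/2} fail every I1-I6 pattern.

Structural cue: from the first term 11/7: the constant factors (prefactor 11/7) combine into one prefactor.
Consecutive-term ratio: r(k) = (1/2) * (k-3/5) (k+1/2) / [(k+9/20) (k+1)] - rational; roots negated = parameters, x = (1/2), C = 11/7.


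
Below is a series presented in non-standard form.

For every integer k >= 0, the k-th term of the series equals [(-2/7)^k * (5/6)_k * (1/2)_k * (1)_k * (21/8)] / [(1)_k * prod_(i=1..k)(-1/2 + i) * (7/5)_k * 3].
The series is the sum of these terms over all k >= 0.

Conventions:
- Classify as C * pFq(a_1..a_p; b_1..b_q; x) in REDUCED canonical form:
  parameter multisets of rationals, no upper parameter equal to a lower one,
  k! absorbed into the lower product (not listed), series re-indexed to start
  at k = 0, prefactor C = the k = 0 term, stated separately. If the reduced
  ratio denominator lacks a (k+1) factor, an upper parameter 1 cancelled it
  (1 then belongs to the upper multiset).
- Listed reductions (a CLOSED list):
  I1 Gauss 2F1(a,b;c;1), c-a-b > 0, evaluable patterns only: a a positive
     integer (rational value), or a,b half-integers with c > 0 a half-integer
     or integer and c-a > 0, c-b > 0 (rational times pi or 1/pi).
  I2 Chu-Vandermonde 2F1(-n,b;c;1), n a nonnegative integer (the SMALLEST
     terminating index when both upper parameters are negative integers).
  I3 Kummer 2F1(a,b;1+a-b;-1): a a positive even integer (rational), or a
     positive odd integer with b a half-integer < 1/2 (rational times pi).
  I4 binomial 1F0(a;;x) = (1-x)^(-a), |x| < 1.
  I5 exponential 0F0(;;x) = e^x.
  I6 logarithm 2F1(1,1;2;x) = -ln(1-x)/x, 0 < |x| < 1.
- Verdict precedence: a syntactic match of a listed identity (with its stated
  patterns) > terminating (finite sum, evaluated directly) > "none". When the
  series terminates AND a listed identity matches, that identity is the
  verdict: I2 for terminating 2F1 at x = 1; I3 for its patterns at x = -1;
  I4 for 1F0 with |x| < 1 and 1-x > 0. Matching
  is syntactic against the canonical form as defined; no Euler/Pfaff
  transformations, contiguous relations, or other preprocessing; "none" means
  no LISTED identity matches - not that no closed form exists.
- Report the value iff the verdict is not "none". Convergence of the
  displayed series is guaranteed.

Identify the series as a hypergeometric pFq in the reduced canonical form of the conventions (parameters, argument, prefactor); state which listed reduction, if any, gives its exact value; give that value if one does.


Prefactor 7/8, argument -2/7: 2F1 with upper {5/6, 1} over lower {7/5}. Verdict: none (x = -2/7): each listed identity misses the multisets {5/6, 1} ; {7/5}.

Structural cue: with t_0 = 7/8, the constant factors (C = 7/8) combine into one prefactor.
Step ratio: r(k) = (-2/7) * (k+5/6) (k+1) / [(k+7/5) (k+1)] - rational; roots negated = parameters, x = (-2/7), C = 7/8.


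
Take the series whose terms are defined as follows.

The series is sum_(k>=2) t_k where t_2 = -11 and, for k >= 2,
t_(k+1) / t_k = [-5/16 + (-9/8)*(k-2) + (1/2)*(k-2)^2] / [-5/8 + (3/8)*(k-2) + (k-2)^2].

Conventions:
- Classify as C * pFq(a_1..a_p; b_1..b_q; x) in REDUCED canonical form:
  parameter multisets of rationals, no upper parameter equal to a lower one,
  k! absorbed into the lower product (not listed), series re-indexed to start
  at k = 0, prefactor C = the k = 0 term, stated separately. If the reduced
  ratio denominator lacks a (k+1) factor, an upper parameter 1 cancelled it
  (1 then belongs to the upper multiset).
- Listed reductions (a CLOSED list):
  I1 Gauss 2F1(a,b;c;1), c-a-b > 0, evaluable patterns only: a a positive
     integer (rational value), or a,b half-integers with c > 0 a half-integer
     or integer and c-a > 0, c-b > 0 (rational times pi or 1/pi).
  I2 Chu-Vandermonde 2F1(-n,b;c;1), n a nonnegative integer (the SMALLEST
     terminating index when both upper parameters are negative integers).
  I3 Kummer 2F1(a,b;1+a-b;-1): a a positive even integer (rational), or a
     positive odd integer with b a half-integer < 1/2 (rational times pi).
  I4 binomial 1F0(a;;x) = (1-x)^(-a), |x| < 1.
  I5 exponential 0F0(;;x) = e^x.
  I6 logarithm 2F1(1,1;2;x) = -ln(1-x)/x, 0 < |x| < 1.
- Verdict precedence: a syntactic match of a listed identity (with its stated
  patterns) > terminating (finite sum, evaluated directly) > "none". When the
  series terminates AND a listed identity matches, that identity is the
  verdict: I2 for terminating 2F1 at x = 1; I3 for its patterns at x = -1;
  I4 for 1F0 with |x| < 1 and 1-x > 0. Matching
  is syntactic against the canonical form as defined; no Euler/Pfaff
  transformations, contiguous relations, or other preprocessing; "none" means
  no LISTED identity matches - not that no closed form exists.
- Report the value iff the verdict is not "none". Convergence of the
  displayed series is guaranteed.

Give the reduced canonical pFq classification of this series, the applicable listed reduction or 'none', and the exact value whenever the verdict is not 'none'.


Reduced: x = 1/2, 2F1, upper = {-5/2, 1/4}, lower = {-5/8}, C = -11. Verdict: none here - no I1-I6 shape fits x = 1/2 with lower {-5/8}.

Key observation: t_0 being -11, factor the ratio over Q (C = -11): negated roots = parameters.
Step ratio: r(k) = (1/2) * (k-5/2) (k+1/4) / [(k-5/8) (k+1)] - poly over poly, x = (1/2) from leading terms; C = -11 at k = 0.


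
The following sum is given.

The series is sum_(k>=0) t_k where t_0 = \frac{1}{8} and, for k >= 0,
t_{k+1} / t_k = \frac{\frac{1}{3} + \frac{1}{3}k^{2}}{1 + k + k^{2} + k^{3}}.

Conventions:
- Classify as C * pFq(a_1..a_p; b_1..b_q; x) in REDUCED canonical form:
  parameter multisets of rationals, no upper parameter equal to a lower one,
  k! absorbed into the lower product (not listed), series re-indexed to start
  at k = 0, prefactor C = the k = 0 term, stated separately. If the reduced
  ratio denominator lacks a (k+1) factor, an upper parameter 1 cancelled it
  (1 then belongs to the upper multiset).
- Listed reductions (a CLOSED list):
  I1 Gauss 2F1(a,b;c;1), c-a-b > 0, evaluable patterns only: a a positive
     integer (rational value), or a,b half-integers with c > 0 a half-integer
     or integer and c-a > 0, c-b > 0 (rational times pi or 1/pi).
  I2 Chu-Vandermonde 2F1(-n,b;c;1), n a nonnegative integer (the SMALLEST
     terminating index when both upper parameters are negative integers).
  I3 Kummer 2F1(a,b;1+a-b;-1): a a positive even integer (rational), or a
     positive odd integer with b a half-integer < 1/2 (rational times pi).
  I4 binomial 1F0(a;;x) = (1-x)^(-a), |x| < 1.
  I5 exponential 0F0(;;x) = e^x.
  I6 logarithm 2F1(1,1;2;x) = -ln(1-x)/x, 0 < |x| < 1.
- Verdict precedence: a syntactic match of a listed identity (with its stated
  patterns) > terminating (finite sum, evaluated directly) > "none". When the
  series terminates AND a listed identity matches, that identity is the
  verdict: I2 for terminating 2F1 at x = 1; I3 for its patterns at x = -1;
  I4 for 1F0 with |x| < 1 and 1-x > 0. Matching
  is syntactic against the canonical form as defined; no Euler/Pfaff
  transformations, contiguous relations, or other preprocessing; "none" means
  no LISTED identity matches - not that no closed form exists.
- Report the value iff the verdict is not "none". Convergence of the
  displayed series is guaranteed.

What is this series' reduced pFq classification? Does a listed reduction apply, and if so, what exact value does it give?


With C = \frac{1}{8}: the canonical form is 0F0(-; -; \frac{1}{3}). Verdict at x = \frac{1}{3}: the exponential series (I5) matches (the 0F0 exponential series at x = \frac{1}{3}). Sum: \frac{1}{8} \cdot e^{\frac{1}{3}}.

Key step: t_0 being \frac{1}{8}, factor the ratio over Q (C = 1/8): negated roots = parameters.
Step ratio: r(k) = \frac{1}{3} * 1 / [(k+1)] - rational in k, leading ratio \frac{1}{3}; with t_0 = \frac{1}{8}, classification follows.


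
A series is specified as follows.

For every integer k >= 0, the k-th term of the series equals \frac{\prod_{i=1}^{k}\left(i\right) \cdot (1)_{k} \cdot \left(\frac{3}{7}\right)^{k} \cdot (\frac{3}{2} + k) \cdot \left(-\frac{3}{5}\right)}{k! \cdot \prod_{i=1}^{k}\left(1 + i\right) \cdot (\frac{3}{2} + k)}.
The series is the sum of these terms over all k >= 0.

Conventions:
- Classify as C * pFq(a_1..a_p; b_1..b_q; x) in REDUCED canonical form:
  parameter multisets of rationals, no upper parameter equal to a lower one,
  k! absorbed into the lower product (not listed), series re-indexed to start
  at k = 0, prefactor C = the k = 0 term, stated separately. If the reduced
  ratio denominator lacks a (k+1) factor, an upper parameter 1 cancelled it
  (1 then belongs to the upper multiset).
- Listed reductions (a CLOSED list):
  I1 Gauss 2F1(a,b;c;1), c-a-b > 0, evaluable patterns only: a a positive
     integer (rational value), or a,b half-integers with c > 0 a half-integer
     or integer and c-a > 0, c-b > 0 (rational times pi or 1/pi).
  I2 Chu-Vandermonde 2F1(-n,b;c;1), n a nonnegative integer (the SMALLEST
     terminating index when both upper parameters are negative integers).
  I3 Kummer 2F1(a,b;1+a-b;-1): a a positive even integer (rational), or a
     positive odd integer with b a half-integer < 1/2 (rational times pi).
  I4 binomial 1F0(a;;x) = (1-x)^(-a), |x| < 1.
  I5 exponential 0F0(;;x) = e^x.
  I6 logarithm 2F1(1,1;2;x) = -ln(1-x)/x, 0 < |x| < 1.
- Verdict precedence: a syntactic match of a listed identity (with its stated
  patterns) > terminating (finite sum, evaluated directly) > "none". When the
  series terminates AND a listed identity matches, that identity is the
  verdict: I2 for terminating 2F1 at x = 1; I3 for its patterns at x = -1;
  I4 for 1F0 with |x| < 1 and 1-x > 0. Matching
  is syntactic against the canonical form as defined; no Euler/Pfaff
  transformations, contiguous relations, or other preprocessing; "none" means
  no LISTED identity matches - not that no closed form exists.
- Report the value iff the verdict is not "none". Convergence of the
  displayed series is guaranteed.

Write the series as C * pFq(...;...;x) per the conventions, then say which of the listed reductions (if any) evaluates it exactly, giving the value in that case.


x = \frac{3}{7} here; the reduced form reads 2F1, upper {1, 1}, lower {2}, C = -\frac{3}{5}. Verdict: logarithm (I6) applies (the logarithm: parameters (1,1;2), x = \frac{3}{7}). Value: \frac{7}{5} \cdot \ln\left(\frac{4}{7}\right).

Structural cue: from the first term -\frac{3}{5}: the lower running product (C = -3/5, x = 3/7) is a rising factorial.
Consecutive-term ratio: r(k) = \frac{3}{7} * (k+1) (k+1) / [(k+2) (k+1)] - rational in k. x = \frac{3}{7}; t_0 = -\frac{3}{5}; negate the roots.


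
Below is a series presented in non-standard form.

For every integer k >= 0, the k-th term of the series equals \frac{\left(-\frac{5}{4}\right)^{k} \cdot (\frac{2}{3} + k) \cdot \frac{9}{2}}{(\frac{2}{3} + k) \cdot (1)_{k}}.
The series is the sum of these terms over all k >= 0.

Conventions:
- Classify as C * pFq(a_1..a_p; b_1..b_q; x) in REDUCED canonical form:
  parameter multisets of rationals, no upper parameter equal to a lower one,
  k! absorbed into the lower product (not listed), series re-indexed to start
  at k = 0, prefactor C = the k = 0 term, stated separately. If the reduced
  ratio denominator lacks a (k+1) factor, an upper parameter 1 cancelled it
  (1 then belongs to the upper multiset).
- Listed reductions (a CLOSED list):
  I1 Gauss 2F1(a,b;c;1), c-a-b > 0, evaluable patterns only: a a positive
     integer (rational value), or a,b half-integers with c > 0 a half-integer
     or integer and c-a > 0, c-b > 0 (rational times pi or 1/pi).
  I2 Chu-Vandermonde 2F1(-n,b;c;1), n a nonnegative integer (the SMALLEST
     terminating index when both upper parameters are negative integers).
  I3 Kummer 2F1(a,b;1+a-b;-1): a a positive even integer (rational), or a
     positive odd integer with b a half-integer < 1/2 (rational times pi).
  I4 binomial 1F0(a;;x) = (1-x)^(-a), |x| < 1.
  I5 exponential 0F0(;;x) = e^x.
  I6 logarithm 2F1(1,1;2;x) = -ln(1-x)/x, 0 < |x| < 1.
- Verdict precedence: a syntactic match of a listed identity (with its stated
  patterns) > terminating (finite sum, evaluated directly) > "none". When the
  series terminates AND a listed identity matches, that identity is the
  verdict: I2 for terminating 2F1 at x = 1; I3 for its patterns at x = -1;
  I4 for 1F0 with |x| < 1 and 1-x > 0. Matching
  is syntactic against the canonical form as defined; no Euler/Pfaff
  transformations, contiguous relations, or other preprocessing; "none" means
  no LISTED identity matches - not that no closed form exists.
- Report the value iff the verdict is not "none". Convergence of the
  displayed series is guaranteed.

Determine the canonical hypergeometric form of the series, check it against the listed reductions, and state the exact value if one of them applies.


x = -\frac{5}{4} here; the reduced form reads 0F0, upper {-}, lower {-}, C = \frac{9}{2}. Verdict: this is exponential (I5) (the 0F0 exponential series at x = -\frac{5}{4}). Value: \frac{9}{2} \cdot e^{-\frac{5}{4}}.

Key step: with t_0 = \frac{9}{2}, k + 2/3 divides numerator and denominator alike; C = 9/2 after cancelling.
Adjacent-term ratio: r(k) = -\frac{5}{4} * 1 / [(k+1)] ; factor over Q: parameters, x = -\frac{5}{4}, and C = \frac{9}{2}.


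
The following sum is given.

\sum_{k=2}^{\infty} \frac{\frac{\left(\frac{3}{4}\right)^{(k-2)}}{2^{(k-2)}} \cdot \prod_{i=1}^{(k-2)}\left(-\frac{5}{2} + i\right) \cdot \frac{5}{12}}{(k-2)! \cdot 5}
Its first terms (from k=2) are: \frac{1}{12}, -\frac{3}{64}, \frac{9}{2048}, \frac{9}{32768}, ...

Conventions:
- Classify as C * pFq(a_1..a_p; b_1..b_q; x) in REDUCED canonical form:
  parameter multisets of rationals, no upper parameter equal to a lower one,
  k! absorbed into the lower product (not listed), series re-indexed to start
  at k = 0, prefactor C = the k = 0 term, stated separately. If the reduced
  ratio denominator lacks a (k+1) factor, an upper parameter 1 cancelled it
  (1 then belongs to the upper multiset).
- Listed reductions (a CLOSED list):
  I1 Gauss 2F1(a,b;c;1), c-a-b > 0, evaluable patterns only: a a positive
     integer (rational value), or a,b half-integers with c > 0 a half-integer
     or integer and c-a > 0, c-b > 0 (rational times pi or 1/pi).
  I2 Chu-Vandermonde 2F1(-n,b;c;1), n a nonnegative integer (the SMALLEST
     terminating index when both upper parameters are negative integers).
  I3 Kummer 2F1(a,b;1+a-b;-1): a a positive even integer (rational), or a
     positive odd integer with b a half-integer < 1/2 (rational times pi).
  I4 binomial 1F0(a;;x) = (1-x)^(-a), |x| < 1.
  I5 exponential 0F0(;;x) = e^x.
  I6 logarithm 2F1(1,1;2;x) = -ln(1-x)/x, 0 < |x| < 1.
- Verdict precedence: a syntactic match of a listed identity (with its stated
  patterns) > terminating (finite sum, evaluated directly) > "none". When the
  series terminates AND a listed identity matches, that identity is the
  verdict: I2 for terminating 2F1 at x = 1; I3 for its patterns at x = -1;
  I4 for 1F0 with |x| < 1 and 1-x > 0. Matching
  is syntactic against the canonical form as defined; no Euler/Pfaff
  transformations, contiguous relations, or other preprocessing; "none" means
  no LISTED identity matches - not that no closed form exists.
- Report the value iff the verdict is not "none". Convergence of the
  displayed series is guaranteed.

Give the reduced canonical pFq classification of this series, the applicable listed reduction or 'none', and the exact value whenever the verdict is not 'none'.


The series (x = \frac{3}{8}) is 1F0: upper {-\frac{3}{2}}, lower {-}, prefactor \frac{1}{12}. Verdict (x = \frac{3}{8}): binomial (I4) applies (the 1F0 binomial series: exponent 3/2, x = \frac{3}{8}). Its exact value is \frac{1}{12} \cdot \left(\frac{5}{8}\right)^{\frac{3}{2}}.

The tell: x = \frac{3}{8} and the constant factors (C = 1/12) combine into one prefactor.
Consecutive-term ratio: r(k) = \frac{3}{8} * (k-\frac{3}{2}) / [(k+1)] - rational; roots negated = parameters, x = \frac{3}{8}, C = \frac{1}{12}.


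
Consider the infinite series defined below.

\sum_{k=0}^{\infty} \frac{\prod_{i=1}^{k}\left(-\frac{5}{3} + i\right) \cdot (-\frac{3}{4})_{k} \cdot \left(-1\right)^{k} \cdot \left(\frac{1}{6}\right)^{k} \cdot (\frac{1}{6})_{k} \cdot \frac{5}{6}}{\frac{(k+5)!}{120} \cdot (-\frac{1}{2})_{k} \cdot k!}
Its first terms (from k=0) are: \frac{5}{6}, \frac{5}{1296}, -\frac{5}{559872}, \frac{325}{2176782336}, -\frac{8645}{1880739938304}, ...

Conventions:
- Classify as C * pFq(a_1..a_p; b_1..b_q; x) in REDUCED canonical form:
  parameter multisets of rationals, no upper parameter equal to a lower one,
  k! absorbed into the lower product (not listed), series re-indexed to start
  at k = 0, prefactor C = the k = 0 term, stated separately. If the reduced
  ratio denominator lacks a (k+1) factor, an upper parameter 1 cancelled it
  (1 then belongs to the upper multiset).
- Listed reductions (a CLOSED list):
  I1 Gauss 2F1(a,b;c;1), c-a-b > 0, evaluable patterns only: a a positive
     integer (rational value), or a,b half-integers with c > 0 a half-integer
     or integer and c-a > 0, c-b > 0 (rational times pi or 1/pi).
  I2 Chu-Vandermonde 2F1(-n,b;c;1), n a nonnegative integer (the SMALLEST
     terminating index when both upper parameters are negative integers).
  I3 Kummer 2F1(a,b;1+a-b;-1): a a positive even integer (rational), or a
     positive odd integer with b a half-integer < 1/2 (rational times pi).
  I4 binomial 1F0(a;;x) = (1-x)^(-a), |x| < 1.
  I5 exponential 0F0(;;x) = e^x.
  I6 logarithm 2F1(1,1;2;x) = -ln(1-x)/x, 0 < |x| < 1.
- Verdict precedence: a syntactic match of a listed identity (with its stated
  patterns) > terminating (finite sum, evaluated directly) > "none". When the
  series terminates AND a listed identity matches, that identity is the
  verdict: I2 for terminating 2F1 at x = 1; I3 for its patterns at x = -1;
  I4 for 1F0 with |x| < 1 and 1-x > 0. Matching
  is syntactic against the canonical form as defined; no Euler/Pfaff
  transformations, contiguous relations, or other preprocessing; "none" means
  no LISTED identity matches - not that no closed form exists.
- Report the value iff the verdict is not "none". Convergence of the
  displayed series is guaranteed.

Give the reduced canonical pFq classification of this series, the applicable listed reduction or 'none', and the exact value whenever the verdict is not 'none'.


The tell: t_0 = \frac{5}{6} here, and the running product (C = 5/6) telescopes to a rising factorial.
Step ratio: r(k) = -\frac{1}{6} * (k-\frac{3}{4}) (k-\frac{2}{3}) (k+\frac{1}{6}) / [(k-\frac{1}{2}) (k+6) (k+1)] - poly over poly, x = -\frac{1}{6} from leading terms; C = \frac{5}{6} at k = 0.

The series (x = -\frac{1}{6}) is 3F2: upper {-\frac{3}{4}, -\frac{2}{3}, \frac{1}{6}}, lower {-\frac{1}{2}, 6}, prefactor \frac{5}{6}. Verdict: none. Every listed pattern misses the 3F2 form at -\frac{1}{6}, upper {-\frac{3}{4}, -\frac{2}{3}, \frac{1}{6}}.


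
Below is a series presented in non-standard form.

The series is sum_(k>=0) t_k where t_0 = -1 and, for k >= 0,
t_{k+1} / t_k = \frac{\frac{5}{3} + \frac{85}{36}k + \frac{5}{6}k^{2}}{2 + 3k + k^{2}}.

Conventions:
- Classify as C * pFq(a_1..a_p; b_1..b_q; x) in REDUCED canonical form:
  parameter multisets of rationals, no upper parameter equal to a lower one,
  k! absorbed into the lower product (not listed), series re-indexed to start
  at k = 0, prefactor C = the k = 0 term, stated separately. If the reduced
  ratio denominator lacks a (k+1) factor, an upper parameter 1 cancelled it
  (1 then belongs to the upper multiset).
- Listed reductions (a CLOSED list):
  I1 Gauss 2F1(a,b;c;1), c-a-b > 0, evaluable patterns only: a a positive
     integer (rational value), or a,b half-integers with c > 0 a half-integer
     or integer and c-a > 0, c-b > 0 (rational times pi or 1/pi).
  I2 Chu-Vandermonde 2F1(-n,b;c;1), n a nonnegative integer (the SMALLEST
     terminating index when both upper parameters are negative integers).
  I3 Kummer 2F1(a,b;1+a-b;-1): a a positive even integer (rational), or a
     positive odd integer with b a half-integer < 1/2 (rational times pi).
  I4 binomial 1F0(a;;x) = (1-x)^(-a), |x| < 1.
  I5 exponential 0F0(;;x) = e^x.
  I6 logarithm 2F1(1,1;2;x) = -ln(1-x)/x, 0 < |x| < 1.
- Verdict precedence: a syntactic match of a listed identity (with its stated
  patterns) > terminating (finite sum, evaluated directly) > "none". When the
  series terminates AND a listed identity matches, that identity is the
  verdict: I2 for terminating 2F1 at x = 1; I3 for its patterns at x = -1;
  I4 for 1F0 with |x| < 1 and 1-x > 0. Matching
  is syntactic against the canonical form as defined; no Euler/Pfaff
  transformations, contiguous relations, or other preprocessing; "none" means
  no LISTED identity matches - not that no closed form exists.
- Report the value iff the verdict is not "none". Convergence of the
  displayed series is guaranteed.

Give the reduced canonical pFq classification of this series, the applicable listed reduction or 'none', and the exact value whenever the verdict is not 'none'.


At argument \frac{5}{6}: a 2F1 with upper {\frac{4}{3}, \frac{3}{2}}, lower {2}, scaled by C = -1. Verdict: none (x = \frac{5}{6}): each listed identity misses the multisets {\frac{4}{3}, \frac{3}{2}} ; {2}.

The tell: with t_0 = -1, factor the ratio over Q (C = -1): negated roots = parameters.
Term ratio: r(k) = \frac{5}{6} * (k+\frac{4}{3}) (k+\frac{3}{2}) / [(k+2) (k+1)] ; factor over Q: parameters, x = \frac{5}{6}, and C = -1.


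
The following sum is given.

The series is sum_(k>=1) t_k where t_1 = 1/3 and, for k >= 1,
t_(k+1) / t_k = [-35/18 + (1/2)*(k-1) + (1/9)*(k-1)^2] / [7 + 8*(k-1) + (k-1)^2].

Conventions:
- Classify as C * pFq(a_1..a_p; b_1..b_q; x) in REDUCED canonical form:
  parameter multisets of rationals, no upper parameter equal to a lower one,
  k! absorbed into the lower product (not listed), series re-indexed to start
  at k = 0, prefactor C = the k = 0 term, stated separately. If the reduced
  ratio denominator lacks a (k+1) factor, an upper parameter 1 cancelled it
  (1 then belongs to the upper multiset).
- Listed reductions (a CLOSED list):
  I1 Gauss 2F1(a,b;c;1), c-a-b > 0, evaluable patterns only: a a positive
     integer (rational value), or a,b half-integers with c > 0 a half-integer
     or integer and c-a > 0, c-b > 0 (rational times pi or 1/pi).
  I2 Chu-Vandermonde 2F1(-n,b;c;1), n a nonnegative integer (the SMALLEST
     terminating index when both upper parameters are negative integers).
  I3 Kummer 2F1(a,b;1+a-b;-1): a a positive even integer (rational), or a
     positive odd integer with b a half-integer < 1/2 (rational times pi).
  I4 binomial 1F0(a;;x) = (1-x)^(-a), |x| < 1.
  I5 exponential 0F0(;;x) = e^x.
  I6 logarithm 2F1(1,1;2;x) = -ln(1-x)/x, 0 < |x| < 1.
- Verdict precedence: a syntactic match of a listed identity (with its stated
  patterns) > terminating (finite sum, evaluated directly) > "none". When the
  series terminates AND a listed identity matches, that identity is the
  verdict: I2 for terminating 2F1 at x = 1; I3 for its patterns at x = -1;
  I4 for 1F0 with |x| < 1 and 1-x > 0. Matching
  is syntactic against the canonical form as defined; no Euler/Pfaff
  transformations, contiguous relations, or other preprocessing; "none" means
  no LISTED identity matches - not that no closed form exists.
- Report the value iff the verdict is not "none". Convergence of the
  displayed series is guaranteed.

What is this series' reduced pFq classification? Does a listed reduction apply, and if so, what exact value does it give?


Canonical form: C = 1/3 times 1F0 with upper {-5/2}, lower {-}, x = 1/9. Verdict (x = 1/9): the I4 binomial reduction applies (the 1F0 binomial series: exponent 5/2, x = 1/9). Exact value: (1/3) * (8/9)^(5/2).

The tell: x = (1/9) and the parameter 7 appears in both the upper and lower lists and cancels.
Step ratio: r(k) = (1/9) * (k-5/2) / [(k+1)] - poly over poly, x = (1/9) from leading terms; C = 1/3 at k = 0.


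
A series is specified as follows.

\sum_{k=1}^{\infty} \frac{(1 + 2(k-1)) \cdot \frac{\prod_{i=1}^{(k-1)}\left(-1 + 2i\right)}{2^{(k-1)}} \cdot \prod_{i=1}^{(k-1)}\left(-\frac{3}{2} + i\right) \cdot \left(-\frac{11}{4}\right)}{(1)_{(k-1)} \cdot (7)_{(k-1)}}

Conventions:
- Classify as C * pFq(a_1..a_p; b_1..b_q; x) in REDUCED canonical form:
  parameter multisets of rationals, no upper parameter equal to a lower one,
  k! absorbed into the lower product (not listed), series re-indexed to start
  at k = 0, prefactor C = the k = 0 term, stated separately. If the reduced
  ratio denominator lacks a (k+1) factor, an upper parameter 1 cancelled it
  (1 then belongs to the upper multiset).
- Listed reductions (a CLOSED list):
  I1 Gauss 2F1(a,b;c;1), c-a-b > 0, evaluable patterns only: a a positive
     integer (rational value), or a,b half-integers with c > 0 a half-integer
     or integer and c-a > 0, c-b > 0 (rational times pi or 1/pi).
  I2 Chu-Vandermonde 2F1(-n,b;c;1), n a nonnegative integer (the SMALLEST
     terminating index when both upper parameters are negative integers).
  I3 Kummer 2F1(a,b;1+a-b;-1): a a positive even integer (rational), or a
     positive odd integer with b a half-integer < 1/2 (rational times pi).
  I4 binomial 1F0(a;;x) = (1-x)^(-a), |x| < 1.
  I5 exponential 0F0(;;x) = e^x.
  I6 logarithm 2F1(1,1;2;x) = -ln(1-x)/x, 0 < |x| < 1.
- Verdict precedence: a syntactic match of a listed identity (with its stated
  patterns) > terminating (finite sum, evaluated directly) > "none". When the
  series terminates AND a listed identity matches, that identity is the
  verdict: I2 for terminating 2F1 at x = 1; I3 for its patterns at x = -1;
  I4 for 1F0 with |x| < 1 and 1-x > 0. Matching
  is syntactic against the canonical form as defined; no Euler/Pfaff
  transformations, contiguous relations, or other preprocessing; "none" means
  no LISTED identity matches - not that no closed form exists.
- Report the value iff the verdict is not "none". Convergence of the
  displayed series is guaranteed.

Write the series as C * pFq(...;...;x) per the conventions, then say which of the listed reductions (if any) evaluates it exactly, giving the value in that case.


With C = -\frac{11}{4}: the canonical form is 2F1(-\frac{1}{2}, \frac{3}{2}; 7; 1). Verdict at x = 1: Gauss's theorem I1 (half-integer case) matches (x = 1; upper {-\frac{1}{2}, \frac{3}{2}} half-integers, c = 7 in the evaluable pattern). Hence: \left(-\frac{131072}{17199}\right) / \pi.

The tell: x = 1 and the running product (C = -11/4, x = 1) telescopes to a rising factorial.
Adjacent-term ratio: r(k) = 1 * (k-\frac{1}{2}) (k+\frac{3}{2}) / [(k+7) (k+1)] ; factor over Q: parameters, x = 1, and C = -\frac{11}{4}.


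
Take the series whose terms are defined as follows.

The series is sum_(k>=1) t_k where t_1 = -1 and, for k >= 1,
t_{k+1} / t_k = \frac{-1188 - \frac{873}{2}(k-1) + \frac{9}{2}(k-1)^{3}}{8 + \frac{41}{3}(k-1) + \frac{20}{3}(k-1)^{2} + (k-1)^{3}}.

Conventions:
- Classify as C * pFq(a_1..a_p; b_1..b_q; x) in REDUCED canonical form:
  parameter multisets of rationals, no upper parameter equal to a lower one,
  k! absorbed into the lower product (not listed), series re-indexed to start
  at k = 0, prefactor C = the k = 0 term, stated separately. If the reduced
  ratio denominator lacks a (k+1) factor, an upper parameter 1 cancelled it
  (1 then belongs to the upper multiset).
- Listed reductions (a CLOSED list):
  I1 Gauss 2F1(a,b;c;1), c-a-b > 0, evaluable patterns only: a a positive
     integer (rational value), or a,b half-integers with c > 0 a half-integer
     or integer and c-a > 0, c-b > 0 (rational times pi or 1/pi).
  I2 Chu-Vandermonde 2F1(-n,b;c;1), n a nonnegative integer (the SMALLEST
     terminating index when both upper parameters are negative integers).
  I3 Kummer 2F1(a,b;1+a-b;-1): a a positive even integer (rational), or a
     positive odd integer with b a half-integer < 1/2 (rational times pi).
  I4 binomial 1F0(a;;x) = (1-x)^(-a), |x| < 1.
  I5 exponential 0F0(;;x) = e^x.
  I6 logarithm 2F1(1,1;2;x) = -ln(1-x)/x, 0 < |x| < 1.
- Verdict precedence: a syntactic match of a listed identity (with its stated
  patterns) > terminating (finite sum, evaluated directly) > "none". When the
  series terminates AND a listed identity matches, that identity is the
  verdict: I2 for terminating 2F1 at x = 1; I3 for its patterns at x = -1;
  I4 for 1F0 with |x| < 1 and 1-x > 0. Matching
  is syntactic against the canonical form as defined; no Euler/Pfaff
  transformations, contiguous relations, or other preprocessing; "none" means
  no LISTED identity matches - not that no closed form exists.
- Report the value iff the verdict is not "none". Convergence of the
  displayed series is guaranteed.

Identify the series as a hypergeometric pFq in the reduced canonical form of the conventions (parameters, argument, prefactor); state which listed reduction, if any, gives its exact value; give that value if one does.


This is -1 * 2F1(-11, 8; \frac{8}{3}; \frac{9}{2}) in reduced canonical form. Verdict: terminating (-11 upstairs). 12 nonzero terms in all; added directly. Hence: \frac{1448934031760621995}{882446336}.

Key observation: from the first term -1: the parameter 3 appears in both the upper and lower lists and cancels.
Term ratio: r(k) = \frac{9}{2} * (k-11) (k+8) / [(k+\frac{8}{3}) (k+1)] - rational; roots negated = parameters, x = \frac{9}{2}, C = -1.


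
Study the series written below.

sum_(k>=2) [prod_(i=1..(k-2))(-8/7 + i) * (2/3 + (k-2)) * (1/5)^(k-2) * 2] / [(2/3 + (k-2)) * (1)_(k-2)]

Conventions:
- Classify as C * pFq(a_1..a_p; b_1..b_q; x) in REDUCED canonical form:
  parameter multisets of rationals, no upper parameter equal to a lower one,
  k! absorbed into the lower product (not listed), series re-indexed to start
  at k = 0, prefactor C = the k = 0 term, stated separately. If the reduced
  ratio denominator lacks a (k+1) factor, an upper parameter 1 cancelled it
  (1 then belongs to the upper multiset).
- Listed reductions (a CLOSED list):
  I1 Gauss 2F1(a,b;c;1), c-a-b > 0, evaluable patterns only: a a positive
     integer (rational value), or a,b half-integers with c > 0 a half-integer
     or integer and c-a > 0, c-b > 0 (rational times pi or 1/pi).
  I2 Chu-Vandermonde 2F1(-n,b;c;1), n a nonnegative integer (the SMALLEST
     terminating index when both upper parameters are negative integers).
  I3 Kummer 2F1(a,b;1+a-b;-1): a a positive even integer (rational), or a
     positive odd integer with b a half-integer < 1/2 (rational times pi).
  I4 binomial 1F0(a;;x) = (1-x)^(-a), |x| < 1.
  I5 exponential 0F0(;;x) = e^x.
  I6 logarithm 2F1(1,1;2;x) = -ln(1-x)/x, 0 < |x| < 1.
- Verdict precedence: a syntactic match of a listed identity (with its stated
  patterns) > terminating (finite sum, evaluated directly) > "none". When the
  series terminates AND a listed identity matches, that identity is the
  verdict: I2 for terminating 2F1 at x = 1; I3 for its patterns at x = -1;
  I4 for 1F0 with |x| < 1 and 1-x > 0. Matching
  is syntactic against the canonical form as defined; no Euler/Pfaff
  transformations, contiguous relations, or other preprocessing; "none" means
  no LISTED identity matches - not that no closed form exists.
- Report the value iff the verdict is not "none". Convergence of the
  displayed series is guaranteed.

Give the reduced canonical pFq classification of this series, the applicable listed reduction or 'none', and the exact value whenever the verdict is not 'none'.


Reduced: x = 1/5, 1F0, upper = {-1/7}, lower = {-}, C = 2. Verdict (x = 1/5): the I4 binomial reduction applies (the 1F0 binomial series: exponent 1/7, x = 1/5). Exact value: 2 * (4/5)^(1/7).

Key observation: t_0 being 2, (1)_k (C = 2) is k! itself.
Consecutive-term ratio: r(k) = (1/5) * (k-1/7) / [(k+1)] - rational in k, leading ratio (1/5); with t_0 = 2, classification follows.


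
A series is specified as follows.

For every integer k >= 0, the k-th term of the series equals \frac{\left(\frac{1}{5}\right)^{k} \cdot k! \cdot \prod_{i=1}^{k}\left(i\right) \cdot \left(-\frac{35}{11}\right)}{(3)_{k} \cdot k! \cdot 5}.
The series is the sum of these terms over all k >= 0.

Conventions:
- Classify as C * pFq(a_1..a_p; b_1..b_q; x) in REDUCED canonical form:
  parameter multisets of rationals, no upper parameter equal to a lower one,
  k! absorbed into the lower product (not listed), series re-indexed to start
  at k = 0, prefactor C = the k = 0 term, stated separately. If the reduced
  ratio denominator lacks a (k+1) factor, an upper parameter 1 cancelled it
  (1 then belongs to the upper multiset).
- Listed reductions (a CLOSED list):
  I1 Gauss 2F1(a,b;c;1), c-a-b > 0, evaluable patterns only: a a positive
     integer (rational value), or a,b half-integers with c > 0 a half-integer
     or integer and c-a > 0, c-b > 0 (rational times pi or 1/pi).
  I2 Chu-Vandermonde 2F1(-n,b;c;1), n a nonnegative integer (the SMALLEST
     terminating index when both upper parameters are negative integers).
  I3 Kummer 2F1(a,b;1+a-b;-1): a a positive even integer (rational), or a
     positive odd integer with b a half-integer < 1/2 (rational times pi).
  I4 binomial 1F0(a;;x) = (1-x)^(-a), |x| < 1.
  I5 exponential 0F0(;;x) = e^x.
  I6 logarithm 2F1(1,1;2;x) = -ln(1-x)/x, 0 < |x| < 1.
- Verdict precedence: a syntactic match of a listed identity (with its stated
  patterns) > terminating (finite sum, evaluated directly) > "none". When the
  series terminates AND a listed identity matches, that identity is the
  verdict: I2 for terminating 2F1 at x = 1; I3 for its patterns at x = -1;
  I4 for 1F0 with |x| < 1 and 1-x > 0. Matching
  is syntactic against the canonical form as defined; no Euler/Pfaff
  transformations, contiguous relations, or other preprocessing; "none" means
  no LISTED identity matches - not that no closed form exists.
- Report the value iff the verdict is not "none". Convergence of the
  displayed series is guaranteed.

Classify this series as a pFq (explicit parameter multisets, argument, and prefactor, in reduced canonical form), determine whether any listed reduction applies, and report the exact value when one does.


Classification (C = -\frac{7}{11}): 2F1 with upper {1, 1}, lower {3}, argument x = \frac{1}{5}. Verdict: none - this 2F1 at x = \frac{1}{5} matches no listed pattern, and upper {1, 1} holds no stopper.

First insight: from the first term -\frac{7}{11}: the constant factors (C = -7/11, x = 1/5) combine into one prefactor.
Ratio: r(k) = \frac{1}{5} * (k+1) (k+1) / [(k+3) (k+1)] - rational; roots negated = parameters, x = \frac{1}{5}, C = -\frac{7}{11}.


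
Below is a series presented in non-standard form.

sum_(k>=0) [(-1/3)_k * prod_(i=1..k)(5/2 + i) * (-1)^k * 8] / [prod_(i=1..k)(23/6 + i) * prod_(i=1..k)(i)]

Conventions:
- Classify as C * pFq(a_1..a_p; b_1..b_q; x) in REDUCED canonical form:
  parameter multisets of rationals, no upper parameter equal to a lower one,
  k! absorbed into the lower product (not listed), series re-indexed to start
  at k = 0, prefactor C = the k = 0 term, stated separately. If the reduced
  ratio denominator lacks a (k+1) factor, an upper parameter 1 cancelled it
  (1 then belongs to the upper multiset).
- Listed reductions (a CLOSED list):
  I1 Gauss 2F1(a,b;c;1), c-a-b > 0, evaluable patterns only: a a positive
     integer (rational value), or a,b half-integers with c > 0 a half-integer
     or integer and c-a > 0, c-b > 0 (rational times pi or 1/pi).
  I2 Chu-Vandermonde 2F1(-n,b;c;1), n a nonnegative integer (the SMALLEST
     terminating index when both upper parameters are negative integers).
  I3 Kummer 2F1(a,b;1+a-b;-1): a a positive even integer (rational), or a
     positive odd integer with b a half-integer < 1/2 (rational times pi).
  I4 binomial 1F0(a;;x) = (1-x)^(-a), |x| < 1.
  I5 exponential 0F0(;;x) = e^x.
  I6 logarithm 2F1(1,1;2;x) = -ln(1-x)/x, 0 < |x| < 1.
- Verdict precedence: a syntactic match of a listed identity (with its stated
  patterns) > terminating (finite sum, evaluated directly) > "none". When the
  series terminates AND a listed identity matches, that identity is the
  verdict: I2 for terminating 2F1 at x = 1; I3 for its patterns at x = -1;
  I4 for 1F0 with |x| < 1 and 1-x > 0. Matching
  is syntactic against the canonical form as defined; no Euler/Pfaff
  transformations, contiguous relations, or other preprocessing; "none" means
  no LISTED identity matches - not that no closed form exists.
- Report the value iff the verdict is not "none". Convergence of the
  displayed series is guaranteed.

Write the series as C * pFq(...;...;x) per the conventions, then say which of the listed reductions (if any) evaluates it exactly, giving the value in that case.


At argument -1: a 2F1 with upper {-1/3, 7/2}, lower {29/6}, scaled by C = 8. Verdict: none - this 2F1 at x = -1 matches no listed pattern, and upper {-1/3, 7/2} holds no stopper.

The tell: t_0 = 8 here, and the lower running product (C = 8) is a rising factorial.
Adjacent-term ratio: r(k) = (-1) * (k-1/3) (k+7/2) / [(k+29/6) (k+1)] ; factor over Q: parameters, x = (-1), and C = 8.


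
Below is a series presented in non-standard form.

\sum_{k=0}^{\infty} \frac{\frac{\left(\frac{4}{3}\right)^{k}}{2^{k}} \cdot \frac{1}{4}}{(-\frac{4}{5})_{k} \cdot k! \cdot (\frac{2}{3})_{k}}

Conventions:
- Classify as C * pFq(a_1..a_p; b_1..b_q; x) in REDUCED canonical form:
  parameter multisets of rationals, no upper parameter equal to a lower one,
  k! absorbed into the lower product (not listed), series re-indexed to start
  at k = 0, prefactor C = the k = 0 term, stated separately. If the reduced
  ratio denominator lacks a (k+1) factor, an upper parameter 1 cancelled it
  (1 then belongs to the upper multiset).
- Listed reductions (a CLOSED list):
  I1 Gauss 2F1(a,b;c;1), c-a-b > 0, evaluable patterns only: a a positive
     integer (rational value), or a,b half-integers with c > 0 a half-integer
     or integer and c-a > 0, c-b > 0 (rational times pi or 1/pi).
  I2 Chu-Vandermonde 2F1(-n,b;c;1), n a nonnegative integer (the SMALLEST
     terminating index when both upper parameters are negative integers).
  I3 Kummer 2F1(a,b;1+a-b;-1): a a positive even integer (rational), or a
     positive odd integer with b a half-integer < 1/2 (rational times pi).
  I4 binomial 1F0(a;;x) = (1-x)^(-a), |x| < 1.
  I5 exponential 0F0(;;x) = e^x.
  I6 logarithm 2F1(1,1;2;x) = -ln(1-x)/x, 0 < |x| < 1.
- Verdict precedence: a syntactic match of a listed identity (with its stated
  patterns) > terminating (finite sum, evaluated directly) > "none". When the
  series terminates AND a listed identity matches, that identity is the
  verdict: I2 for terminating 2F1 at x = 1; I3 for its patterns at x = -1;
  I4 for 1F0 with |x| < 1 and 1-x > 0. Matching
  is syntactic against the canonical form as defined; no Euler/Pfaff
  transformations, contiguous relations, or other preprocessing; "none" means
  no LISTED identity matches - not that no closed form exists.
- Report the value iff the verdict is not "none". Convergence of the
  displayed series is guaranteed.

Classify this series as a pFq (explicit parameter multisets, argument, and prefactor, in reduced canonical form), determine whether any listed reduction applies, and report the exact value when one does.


Prefactor \frac{1}{4}, argument \frac{2}{3}: 0F2 with upper {-} over lower {-\frac{4}{5}, \frac{2}{3}}. Verdict: none. Every listed pattern misses the 0F2 form at \frac{2}{3}, upper {-}.

Key observation: t_0 = \frac{1}{4} here, and the two k-th powers (C = 1/4, x = 2/3) combine into one argument.
Adjacent-term ratio: r(k) = \frac{2}{3} * 1 / [(k-\frac{4}{5}) (k+\frac{2}{3}) (k+1)] - rational in k, leading ratio \frac{2}{3}; with t_0 = \frac{1}{4}, classification follows.
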